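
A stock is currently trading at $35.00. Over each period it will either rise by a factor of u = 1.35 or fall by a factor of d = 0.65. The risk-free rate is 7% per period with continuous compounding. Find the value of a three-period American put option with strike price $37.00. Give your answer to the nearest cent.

Risk-neutral probability p = (e^0.07 − 0.65)/(1.35 − 0.65) = 0.4225/0.7000 = 0.6036
Terminal stock prices: S_uuu = 86.11, S_uud = 41.46, S_udd = 19.96, S_ddd = 9.612
Terminal payoffs (K − S): max(-49.11, 0) = 0, max(-4.462, 0) = 0, max(17.04, 0) = 17.04, max(27.39, 0) = 27.39
Node uu (S = 63.79): continuation = e^(−0.07)·[0.6036·0.0000 + 0.3964·0.0000] = 0.0000; exercise value = 0.0000 ≤ continuation, so V_uu = 0.0000
Node ud (S = 30.71): continuation = e^(−0.07)·[0.6036·0.0000 + 0.3964·17.0369] = 6.2971; exercise value = 6.2875 ≤ continuation, so V_ud = 6.2971
Node dd (S = 14.79): continuation = e^(−0.07)·[0.6036·17.0369 + 0.3964·27.3881] = 19.7111; exercise value = 22.2125 > continuation, so V_dd = 22.2125 (exercise)
Node u (S = 47.25): continuation = e^(−0.07)·[0.6036·0.0000 + 0.3964·6.2971] = 2.3275; exercise value = 0.0000 ≤ continuation, so V_u = 2.3275
Node d (S = 22.75): continuation = e^(−0.07)·[0.6036·6.2971 + 0.3964·22.2125] = 11.7540; exercise value = 14.2500 > continuation, so V_d = 14.2500 (exercise)
Node 0 (S = 35): continuation = e^(−0.07)·[0.6036·2.3275 + 0.3964·14.2500] = 6.5769; exercise value = 2.0000 ≤ continuation, so V_0 = 6.5769

$6.58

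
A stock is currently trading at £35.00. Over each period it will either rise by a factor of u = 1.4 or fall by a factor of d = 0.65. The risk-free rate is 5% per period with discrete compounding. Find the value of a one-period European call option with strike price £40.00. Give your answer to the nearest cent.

Risk-neutral probability p = (1 + 0.05 − 0.65)/(1.4 − 0.65) = 0.4000/0.7500 = 0.5333
Terminal stock prices: S_u = 49, S_d = 22.75
Terminal payoffs (S − K): max(9, 0) = 9, max(-17.25, 0) = 0
Node 0 (S = 35): V_0 = 1/1.05·[0.5333·9.0000 + 0.4667·0.0000] = 4.5714

£4.57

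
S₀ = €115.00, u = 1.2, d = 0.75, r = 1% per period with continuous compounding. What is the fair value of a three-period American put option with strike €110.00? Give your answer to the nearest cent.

€14.38

Risk-neutral probability p = (e^0.01 − 0.75)/(1.2 − 0.75) = 0.2601/0.4500 = 0.5779
Terminal stock prices: S_uuu = 198.7, S_uud = 124.2, S_udd = 77.62, S_ddd = 48.52
Terminal payoffs (K − S): max(-88.72, 0) = 0, max(-14.2, 0) = 0, max(32.38, 0) = 32.38, max(61.48, 0) = 61.48
Node uu (S = 165.6): continuation = e^(−0.01)·[0.5779·0.0000 + 0.4221·0.0000] = 0.0000; exercise value = 0.0000 ≤ continuation, so V_uu = 0.0000
Node ud (S = 103.5): continuation = e^(−0.01)·[0.5779·0.0000 + 0.4221·32.3750] = 13.5299; exercise value = 6.5000 ≤ continuation, so V_ud = 13.5299
Node dd (S = 64.69): continuation = e^(−0.01)·[0.5779·32.3750 + 0.4221·61.4844] = 44.2180; exercise value = 45.3125 > continuation, so V_dd = 45.3125 (exercise)
Node u (S = 138): continuation = e^(−0.01)·[0.5779·0.0000 + 0.4221·13.5299] = 5.6543; exercise value = 0.0000 ≤ continuation, so V_u = 5.6543
Node d (S = 86.25): continuation = e^(−0.01)·[0.5779·13.5299 + 0.4221·45.3125] = 26.6775; exercise value = 23.7500 ≤ continuation, so V_d = 26.6775
Node 0 (S = 115): continuation = e^(−0.01)·[0.5779·5.6543 + 0.4221·26.6775] = 14.3839; exercise value = 0.0000 ≤ continuation, so V_0 = 14.3839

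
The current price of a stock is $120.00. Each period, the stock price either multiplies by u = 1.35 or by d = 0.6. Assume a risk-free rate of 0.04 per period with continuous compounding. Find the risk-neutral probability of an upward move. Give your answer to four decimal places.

p = 0.5877

Risk-neutral probability p = (e^0.04 − 0.6)/(1.35 − 0.6) = 0.4408/0.7500 = 0.5877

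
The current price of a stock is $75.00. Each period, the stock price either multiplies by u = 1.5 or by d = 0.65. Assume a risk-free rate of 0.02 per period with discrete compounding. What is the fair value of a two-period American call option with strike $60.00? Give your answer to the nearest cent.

$26.01

Risk-neutral probability p = (1 + 0.02 − 0.65)/(1.5 − 0.65) = 0.3700/0.8500 = 0.4353
Terminal stock prices: S_uu = 168.8, S_ud = 73.12, S_dd = 31.69
Terminal payoffs (S − K): max(108.8, 0) = 108.8, max(13.12, 0) = 13.12, max(-28.31, 0) = 0
Node u (S = 112.5): continuation = 1/1.02·[0.4353·108.7500 + 0.5647·13.1250] = 53.6765; exercise value = 52.5000 ≤ continuation, so V_u = 53.6765
Node d (S = 48.75): continuation = 1/1.02·[0.4353·13.1250 + 0.5647·0.0000] = 5.6012; exercise value = 0.0000 ≤ continuation, so V_d = 5.6012
Node 0 (S = 75): continuation = 1/1.02·[0.4353·53.6765 + 0.5647·5.6012] = 26.0079; exercise value = 15.0000 ≤ continuation, so V_0 = 26.0079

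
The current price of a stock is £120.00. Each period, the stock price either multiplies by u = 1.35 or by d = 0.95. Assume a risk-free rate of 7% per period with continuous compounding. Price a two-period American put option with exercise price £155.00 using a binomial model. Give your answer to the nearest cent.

Risk-neutral probability p = (e^0.07 − 0.95)/(1.35 − 0.95) = 0.1225/0.4000 = 0.3063
Terminal stock prices: S_uu = 218.7, S_ud = 153.9, S_dd = 108.3
Terminal payoffs (K − S): max(-63.7, 0) = 0, max(1.1, 0) = 1.1, max(46.7, 0) = 46.7
Node u (S = 162): continuation = e^(−0.07)·[0.3063·0.0000 + 0.6937·1.1000] = 0.7115; exercise value = 0.0000 ≤ continuation, so V_u = 0.7115
Node d (S = 114): continuation = e^(−0.07)·[0.3063·1.1000 + 0.6937·46.7000] = 30.5210; exercise value = 41.0000 > continuation, so V_d = 41.0000 (exercise)
Node 0 (S = 120): continuation = e^(−0.07)·[0.3063·0.7115 + 0.6937·41.0000] = 26.7232; exercise value = 35.0000 > continuation, so V_0 = 35.0000 (exercise)

£35.00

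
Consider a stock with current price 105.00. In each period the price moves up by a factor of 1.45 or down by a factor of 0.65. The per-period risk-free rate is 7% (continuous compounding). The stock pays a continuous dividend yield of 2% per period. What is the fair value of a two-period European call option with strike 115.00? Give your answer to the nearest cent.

Per-period risk-free factor R = e^0.07 = 1.0725; dividend-adjusted growth = e^(0.07−0.02) = 1.0513.
Risk-neutral probability p = (1.0513 − 0.65)/(1.45 − 0.65) = 0.4013/0.8000 = 0.5016
Terminal stock prices: S_uu = 220.8, S_ud = 98.96, S_dd = 44.36
Terminal payoffs (S − K): max(105.8, 0) = 105.8, max(-16.04, 0) = 0, max(-70.64, 0) = 0
Node u (S = 152.2): V_u = e^(−0.07)·[0.5016·105.7625 + 0.4984·0.0000] = 49.4628
Node d (S = 68.25): V_d = e^(−0.07)·[0.5016·0.0000 + 0.4984·0.0000] = 0.0000
Node 0 (S = 105): V_0 = e^(−0.07)·[0.5016·49.4628 + 0.4984·0.0000] = 23.1327

23.13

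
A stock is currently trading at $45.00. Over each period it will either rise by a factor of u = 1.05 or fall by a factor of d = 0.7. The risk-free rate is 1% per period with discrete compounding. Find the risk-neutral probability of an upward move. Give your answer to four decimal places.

Risk-neutral probability p = (1 + 0.01 − 0.7)/(1.05 − 0.7) = 0.3100/0.3500 = 0.8857

p = 0.8857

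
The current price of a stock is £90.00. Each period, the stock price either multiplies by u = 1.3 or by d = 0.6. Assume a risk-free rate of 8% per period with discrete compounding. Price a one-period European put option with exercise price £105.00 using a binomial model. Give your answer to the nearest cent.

Risk-neutral probability p = (1 + 0.08 − 0.6)/(1.3 − 0.6) = 0.4800/0.7000 = 0.6857
Terminal stock prices: S_u = 117, S_d = 54
Terminal payoffs (K − S): max(-12, 0) = 0, max(51, 0) = 51
Node 0 (S = 90): V_0 = 1/1.08·[0.6857·0.0000 + 0.3143·51.0000] = 14.8413

£14.84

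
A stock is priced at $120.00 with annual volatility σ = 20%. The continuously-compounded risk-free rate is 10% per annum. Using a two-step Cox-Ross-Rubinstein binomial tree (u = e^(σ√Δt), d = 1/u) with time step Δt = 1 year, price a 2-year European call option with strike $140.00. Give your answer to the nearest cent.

CRR parameters: u = e^(σ√Δt) = e^(0.2·√1) = 1.2214, d = 1/u = 0.8187
Per-period rate: rΔt = 0.1·1 = 0.1, so R = e^0.1 = 1.1052
Risk-neutral probability p = (e^0.1 − 0.8187)/(1.2214 − 0.8187) = 0.2864/0.4027 = 0.7113
Terminal stock prices: S_uu = 179, S_ud = 120, S_dd = 80.44
Terminal payoffs (S − K): max(39.02, 0) = 39.02, max(-20, 0) = 0, max(-59.56, 0) = 0
Node u (S = 146.6): V_u = e^(−0.1)·[0.7113·39.0190 + 0.2887·0.0000] = 25.1147
Node d (S = 98.25): V_d = e^(−0.1)·[0.7113·0.0000 + 0.2887·0.0000] = 0.0000
Node 0 (S = 120): V_0 = e^(−0.1)·[0.7113·25.1147 + 0.2887·0.0000] = 16.1652

$16.17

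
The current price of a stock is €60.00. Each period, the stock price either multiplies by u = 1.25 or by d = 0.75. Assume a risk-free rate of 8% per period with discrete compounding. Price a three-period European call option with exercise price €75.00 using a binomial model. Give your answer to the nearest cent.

€9.63

Risk-neutral probability p = (1 + 0.08 − 0.75)/(1.25 − 0.75) = 0.3300/0.5000 = 0.6600
Terminal stock prices: S_uuu = 117.2, S_uud = 70.31, S_udd = 42.19, S_ddd = 25.31
Terminal payoffs (S − K): max(42.19, 0) = 42.19, max(-4.688, 0) = 0, max(-32.81, 0) = 0, max(-49.69, 0) = 0
Node uu (S = 93.75): V_uu = 1/1.08·[0.6600·42.1875 + 0.3400·0.0000] = 25.7813
Node ud (S = 56.25): V_ud = 1/1.08·[0.6600·0.0000 + 0.3400·0.0000] = 0.0000
Node dd (S = 33.75): V_dd = 1/1.08·[0.6600·0.0000 + 0.3400·0.0000] = 0.0000
Node u (S = 75): V_u = 1/1.08·[0.6600·25.7813 + 0.3400·0.0000] = 15.7552
Node d (S = 45): V_d = 1/1.08·[0.6600·0.0000 + 0.3400·0.0000] = 0.0000
Node 0 (S = 60): V_0 = 1/1.08·[0.6600·15.7552 + 0.3400·0.0000] = 9.6282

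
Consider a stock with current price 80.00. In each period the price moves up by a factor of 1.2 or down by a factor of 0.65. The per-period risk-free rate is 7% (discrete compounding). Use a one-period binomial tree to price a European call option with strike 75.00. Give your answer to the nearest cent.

Risk-neutral probability p = (1 + 0.07 − 0.65)/(1.2 − 0.65) = 0.4200/0.5500 = 0.7636
Terminal stock prices: S_u = 96, S_d = 52
Terminal payoffs (S − K): max(21, 0) = 21, max(-23, 0) = 0
Node 0 (S = 80): V_0 = 1/1.07·[0.7636·21.0000 + 0.2364·0.0000] = 14.9873

14.99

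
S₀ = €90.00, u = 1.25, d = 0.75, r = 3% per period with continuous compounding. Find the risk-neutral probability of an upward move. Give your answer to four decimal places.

p = 0.5609

Risk-neutral probability p = (e^0.03 − 0.75)/(1.25 − 0.75) = 0.2805/0.5000 = 0.5609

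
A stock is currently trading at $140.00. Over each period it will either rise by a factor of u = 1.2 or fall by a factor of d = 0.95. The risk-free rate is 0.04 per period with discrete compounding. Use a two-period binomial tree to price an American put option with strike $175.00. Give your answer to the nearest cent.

$35.00

Risk-neutral probability p = (1 + 0.04 − 0.95)/(1.2 − 0.95) = 0.0900/0.2500 = 0.3600
Terminal stock prices: S_uu = 201.6, S_ud = 159.6, S_dd = 126.3
Terminal payoffs (K − S): max(-26.6, 0) = 0, max(15.4, 0) = 15.4, max(48.65, 0) = 48.65
Node u (S = 168): continuation = 1/1.04·[0.3600·0.0000 + 0.6400·15.4000] = 9.4769; exercise value = 7.0000 ≤ continuation, so V_u = 9.4769
Node d (S = 133): continuation = 1/1.04·[0.3600·15.4000 + 0.6400·48.6500] = 35.2692; exercise value = 42.0000 > continuation, so V_d = 42.0000 (exercise)
Node 0 (S = 140): continuation = 1/1.04·[0.3600·9.4769 + 0.6400·42.0000] = 29.1266; exercise value = 35.0000 > continuation, so V_0 = 35.0000 (exercise)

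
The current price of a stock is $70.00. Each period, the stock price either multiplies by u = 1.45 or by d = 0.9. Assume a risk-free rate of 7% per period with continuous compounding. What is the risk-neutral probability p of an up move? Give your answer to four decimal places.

Risk-neutral probability p = (e^0.07 − 0.9)/(1.45 − 0.9) = 0.1725/0.5500 = 0.3137

p = 0.3137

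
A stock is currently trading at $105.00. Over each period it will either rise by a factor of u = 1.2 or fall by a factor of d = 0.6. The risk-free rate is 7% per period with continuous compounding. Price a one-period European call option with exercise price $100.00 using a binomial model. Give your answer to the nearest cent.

$19.09

Risk-neutral probability p = (e^0.07 − 0.6)/(1.2 − 0.6) = 0.4725/0.6000 = 0.7875
Terminal stock prices: S_u = 126, S_d = 63
Terminal payoffs (S − K): max(26, 0) = 26, max(-37, 0) = 0
Node 0 (S = 105): V_0 = e^(−0.07)·[0.7875·26.0000 + 0.2125·0.0000] = 19.0911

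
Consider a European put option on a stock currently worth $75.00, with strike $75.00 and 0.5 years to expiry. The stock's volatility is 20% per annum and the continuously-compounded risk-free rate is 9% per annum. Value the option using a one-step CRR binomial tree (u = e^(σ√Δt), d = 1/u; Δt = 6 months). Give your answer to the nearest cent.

$3.53

CRR parameters: u = e^(σ√Δt) = e^(0.2·√0.5) = 1.1519, d = 1/u = 0.8681
Per-period rate: rΔt = 0.09·0.5 = 0.045, so R = e^0.045 = 1.0460
Risk-neutral probability p = (e^0.045 − 0.8681)/(1.1519 − 0.8681) = 0.1779/0.2838 = 0.6269
Terminal stock prices: S_u = 86.39, S_d = 65.11
Terminal payoffs (K − S): max(-11.39, 0) = 0, max(9.891, 0) = 9.891
Node 0 (S = 75): V_0 = e^(−0.045)·[0.6269·0.0000 + 0.3731·9.8907] = 3.5279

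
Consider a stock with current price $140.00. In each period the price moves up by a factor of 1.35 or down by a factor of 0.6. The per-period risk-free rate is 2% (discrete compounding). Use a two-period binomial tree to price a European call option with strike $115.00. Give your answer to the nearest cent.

Risk-neutral probability p = (1 + 0.02 − 0.6)/(1.35 − 0.6) = 0.4200/0.7500 = 0.5600
Terminal stock prices: S_uu = 255.2, S_ud = 113.4, S_dd = 50.4
Terminal payoffs (S − K): max(140.2, 0) = 140.2, max(-1.6, 0) = 0, max(-64.6, 0) = 0
Node u (S = 189): V_u = 1/1.02·[0.5600·140.1500 + 0.4400·0.0000] = 76.9451
Node d (S = 84): V_d = 1/1.02·[0.5600·0.0000 + 0.4400·0.0000] = 0.0000
Node 0 (S = 140): V_0 = 1/1.02·[0.5600·76.9451 + 0.4400·0.0000] = 42.2444

$42.24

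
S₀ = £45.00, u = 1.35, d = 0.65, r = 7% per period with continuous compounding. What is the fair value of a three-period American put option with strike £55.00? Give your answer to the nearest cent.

£12.94

Risk-neutral probability p = (e^0.07 − 0.65)/(1.35 − 0.65) = 0.4225/0.7000 = 0.6036
Terminal stock prices: S_uuu = 110.7, S_uud = 53.31, S_udd = 25.67, S_ddd = 12.36
Terminal payoffs (K − S): max(-55.72, 0) = 0, max(1.692, 0) = 1.692, max(29.33, 0) = 29.33, max(42.64, 0) = 42.64
Node uu (S = 82.01): continuation = e^(−0.07)·[0.6036·0.0000 + 0.3964·1.6919] = 0.6253; exercise value = 0.0000 ≤ continuation, so V_uu = 0.6253
Node ud (S = 39.49): continuation = e^(−0.07)·[0.6036·1.6919 + 0.3964·29.3331] = 11.7942; exercise value = 15.5125 > continuation, so V_ud = 15.5125 (exercise)
Node dd (S = 19.01): continuation = e^(−0.07)·[0.6036·29.3331 + 0.3964·42.6419] = 32.2692; exercise value = 35.9875 > continuation, so V_dd = 35.9875 (exercise)
Node u (S = 60.75): continuation = e^(−0.07)·[0.6036·0.6253 + 0.3964·15.5125] = 6.0856; exercise value = 0.0000 ≤ continuation, so V_u = 6.0856
Node d (S = 29.25): continuation = e^(−0.07)·[0.6036·15.5125 + 0.3964·35.9875] = 22.0317; exercise value = 25.7500 > continuation, so V_d = 25.7500 (exercise)
Node 0 (S = 45): continuation = e^(−0.07)·[0.6036·6.0856 + 0.3964·25.7500] = 12.9425; exercise value = 10.0000 ≤ continuation, so V_0 = 12.9425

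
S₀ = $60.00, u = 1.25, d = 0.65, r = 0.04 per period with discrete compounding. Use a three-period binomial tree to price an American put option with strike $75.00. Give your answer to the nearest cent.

Risk-neutral probability p = (1 + 0.04 − 0.65)/(1.25 − 0.65) = 0.3900/0.6000 = 0.6500
Terminal stock prices: S_uuu = 117.2, S_uud = 60.94, S_udd = 31.69, S_ddd = 16.48
Terminal payoffs (K − S): max(-42.19, 0) = 0, max(14.06, 0) = 14.06, max(43.31, 0) = 43.31, max(58.52, 0) = 58.52
Node uu (S = 93.75): continuation = 1/1.04·[0.6500·0.0000 + 0.3500·14.0625] = 4.7326; exercise value = 0.0000 ≤ continuation, so V_uu = 4.7326
Node ud (S = 48.75): continuation = 1/1.04·[0.6500·14.0625 + 0.3500·43.3125] = 23.3654; exercise value = 26.2500 > continuation, so V_ud = 26.2500 (exercise)
Node dd (S = 25.35): continuation = 1/1.04·[0.6500·43.3125 + 0.3500·58.5225] = 46.7654; exercise value = 49.6500 > continuation, so V_dd = 49.6500 (exercise)
Node u (S = 75): continuation = 1/1.04·[0.6500·4.7326 + 0.3500·26.2500] = 11.7920; exercise value = 0.0000 ≤ continuation, so V_u = 11.7920
Node d (S = 39): continuation = 1/1.04·[0.6500·26.2500 + 0.3500·49.6500] = 33.1154; exercise value = 36.0000 > continuation, so V_d = 36.0000 (exercise)
Node 0 (S = 60): continuation = 1/1.04·[0.6500·11.7920 + 0.3500·36.0000] = 19.4854; exercise value = 15.0000 ≤ continuation, so V_0 = 19.4854

$19.49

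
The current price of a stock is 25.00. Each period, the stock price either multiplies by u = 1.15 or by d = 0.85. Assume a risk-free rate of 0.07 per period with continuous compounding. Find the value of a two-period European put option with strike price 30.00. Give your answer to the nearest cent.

2.55

Risk-neutral probability p = (e^0.07 − 0.85)/(1.15 − 0.85) = 0.2225/0.3000 = 0.7417
Terminal stock prices: S_uu = 33.06, S_ud = 24.44, S_dd = 18.06
Terminal payoffs (K − S): max(-3.062, 0) = 0, max(5.563, 0) = 5.563, max(11.94, 0) = 11.94
Node u (S = 28.75): V_u = e^(−0.07)·[0.7417·0.0000 + 0.2583·5.5625] = 1.3397
Node d (S = 21.25): V_d = e^(−0.07)·[0.7417·5.5625 + 0.2583·11.9375] = 6.7218
Node 0 (S = 25): V_0 = e^(−0.07)·[0.7417·1.3397 + 0.2583·6.7218] = 2.5454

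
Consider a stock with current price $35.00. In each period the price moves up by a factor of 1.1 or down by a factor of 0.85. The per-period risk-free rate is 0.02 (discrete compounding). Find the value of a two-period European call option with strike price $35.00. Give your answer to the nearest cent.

$3.27

Risk-neutral probability p = (1 + 0.02 − 0.85)/(1.1 − 0.85) = 0.1700/0.2500 = 0.6800
Terminal stock prices: S_uu = 42.35, S_ud = 32.73, S_dd = 25.29
Terminal payoffs (S − K): max(7.35, 0) = 7.35, max(-2.275, 0) = 0, max(-9.713, 0) = 0
Node u (S = 38.5): V_u = 1/1.02·[0.6800·7.3500 + 0.3200·0.0000] = 4.9000
Node d (S = 29.75): V_d = 1/1.02·[0.6800·0.0000 + 0.3200·0.0000] = 0.0000
Node 0 (S = 35): V_0 = 1/1.02·[0.6800·4.9000 + 0.3200·0.0000] = 3.2667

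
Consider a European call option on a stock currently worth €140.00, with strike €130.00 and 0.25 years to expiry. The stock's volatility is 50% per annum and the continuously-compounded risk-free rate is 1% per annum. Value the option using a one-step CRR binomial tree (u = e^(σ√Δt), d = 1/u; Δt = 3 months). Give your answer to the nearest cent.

CRR parameters: u = e^(σ√Δt) = e^(0.5·√0.25) = 1.2840, d = 1/u = 0.7788
Per-period rate: rΔt = 0.01·0.25 = 0.0025, so R = e^0.0025 = 1.0025
Risk-neutral probability p = (e^0.0025 − 0.7788)/(1.2840 − 0.7788) = 0.2237/0.5052 = 0.4428
Terminal stock prices: S_u = 179.8, S_d = 109
Terminal payoffs (S − K): max(49.76, 0) = 49.76, max(-20.97, 0) = 0
Node 0 (S = 140): V_0 = e^(−0.0025)·[0.4428·49.7636 + 0.5572·0.0000] = 21.9792

€21.98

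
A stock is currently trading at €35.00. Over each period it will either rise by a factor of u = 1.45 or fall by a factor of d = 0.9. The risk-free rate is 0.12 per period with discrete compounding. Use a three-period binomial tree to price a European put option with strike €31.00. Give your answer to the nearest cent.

Risk-neutral probability p = (1 + 0.12 − 0.9)/(1.45 − 0.9) = 0.2200/0.5500 = 0.4000
Terminal stock prices: S_uuu = 106.7, S_uud = 66.23, S_udd = 41.11, S_ddd = 25.52
Terminal payoffs (K − S): max(-75.7, 0) = 0, max(-35.23, 0) = 0, max(-10.11, 0) = 0, max(5.485, 0) = 5.485
Node uu (S = 73.59): V_uu = 1/1.12·[0.4000·0.0000 + 0.6000·0.0000] = 0.0000
Node ud (S = 45.68): V_ud = 1/1.12·[0.4000·0.0000 + 0.6000·0.0000] = 0.0000
Node dd (S = 28.35): V_dd = 1/1.12·[0.4000·0.0000 + 0.6000·5.4850] = 2.9384
Node u (S = 50.75): V_u = 1/1.12·[0.4000·0.0000 + 0.6000·0.0000] = 0.0000
Node d (S = 31.5): V_d = 1/1.12·[0.4000·0.0000 + 0.6000·2.9384] = 1.5741
Node 0 (S = 35): V_0 = 1/1.12·[0.4000·0.0000 + 0.6000·1.5741] = 0.8433

€0.84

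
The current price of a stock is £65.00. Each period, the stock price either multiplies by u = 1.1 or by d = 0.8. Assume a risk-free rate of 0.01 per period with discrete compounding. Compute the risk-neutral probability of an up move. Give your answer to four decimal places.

Risk-neutral probability p = (1 + 0.01 − 0.8)/(1.1 − 0.8) = 0.2100/0.3000 = 0.7000

p = 0.7000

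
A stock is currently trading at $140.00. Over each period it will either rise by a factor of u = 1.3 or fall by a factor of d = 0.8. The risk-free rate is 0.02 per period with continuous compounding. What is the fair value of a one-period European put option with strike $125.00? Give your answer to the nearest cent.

$7.13

Risk-neutral probability p = (e^0.02 − 0.8)/(1.3 − 0.8) = 0.2202/0.5000 = 0.4404
Terminal stock prices: S_u = 182, S_d = 112
Terminal payoffs (K − S): max(-57, 0) = 0, max(13, 0) = 13
Node 0 (S = 140): V_0 = e^(−0.02)·[0.4404·0.0000 + 0.5596·13.0000] = 7.1307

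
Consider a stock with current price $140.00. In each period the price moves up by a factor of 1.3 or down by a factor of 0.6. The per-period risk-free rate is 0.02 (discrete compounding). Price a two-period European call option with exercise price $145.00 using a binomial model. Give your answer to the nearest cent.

$31.70

Risk-neutral probability p = (1 + 0.02 − 0.6)/(1.3 − 0.6) = 0.4200/0.7000 = 0.6000
Terminal stock prices: S_uu = 236.6, S_ud = 109.2, S_dd = 50.4
Terminal payoffs (S − K): max(91.6, 0) = 91.6, max(-35.8, 0) = 0, max(-94.6, 0) = 0
Node u (S = 182): V_u = 1/1.02·[0.6000·91.6000 + 0.4000·0.0000] = 53.8824
Node d (S = 84): V_d = 1/1.02·[0.6000·0.0000 + 0.4000·0.0000] = 0.0000
Node 0 (S = 140): V_0 = 1/1.02·[0.6000·53.8824 + 0.4000·0.0000] = 31.6955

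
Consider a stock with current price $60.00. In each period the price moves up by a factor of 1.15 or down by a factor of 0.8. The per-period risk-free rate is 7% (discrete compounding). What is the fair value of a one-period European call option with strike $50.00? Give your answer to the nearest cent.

$13.70

Risk-neutral probability p = (1 + 0.07 − 0.8)/(1.15 − 0.8) = 0.2700/0.3500 = 0.7714
Terminal stock prices: S_u = 69, S_d = 48
Terminal payoffs (S − K): max(19, 0) = 19, max(-2, 0) = 0
Node 0 (S = 60): V_0 = 1/1.07·[0.7714·19.0000 + 0.2286·0.0000] = 13.6983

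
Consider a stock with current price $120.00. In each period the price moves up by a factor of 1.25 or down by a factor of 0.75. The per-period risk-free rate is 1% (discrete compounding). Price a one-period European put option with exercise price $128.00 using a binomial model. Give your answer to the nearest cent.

Risk-neutral probability p = (1 + 0.01 − 0.75)/(1.25 − 0.75) = 0.2600/0.5000 = 0.5200
Terminal stock prices: S_u = 150, S_d = 90
Terminal payoffs (K − S): max(-22, 0) = 0, max(38, 0) = 38
Node 0 (S = 120): V_0 = 1/1.01·[0.5200·0.0000 + 0.4800·38.0000] = 18.0594

$18.06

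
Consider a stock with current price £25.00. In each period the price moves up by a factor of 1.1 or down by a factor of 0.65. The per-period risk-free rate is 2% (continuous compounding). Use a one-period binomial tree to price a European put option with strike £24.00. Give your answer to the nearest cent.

£1.35

Risk-neutral probability p = (e^0.02 − 0.65)/(1.1 − 0.65) = 0.3702/0.4500 = 0.8227
Terminal stock prices: S_u = 27.5, S_d = 16.25
Terminal payoffs (K − S): max(-3.5, 0) = 0, max(7.75, 0) = 7.75
Node 0 (S = 25): V_0 = e^(−0.02)·[0.8227·0.0000 + 0.1773·7.7500] = 1.3471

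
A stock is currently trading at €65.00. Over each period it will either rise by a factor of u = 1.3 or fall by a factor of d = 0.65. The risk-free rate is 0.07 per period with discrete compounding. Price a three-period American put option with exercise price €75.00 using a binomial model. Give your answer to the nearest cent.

€15.27

Risk-neutral probability p = (1 + 0.07 − 0.65)/(1.3 − 0.65) = 0.4200/0.6500 = 0.6462
Terminal stock prices: S_uuu = 142.8, S_uud = 71.4, S_udd = 35.7, S_ddd = 17.85
Terminal payoffs (K − S): max(-67.81, 0) = 0, max(3.597, 0) = 3.597, max(39.3, 0) = 39.3, max(57.15, 0) = 57.15
Node uu (S = 109.9): continuation = 1/1.07·[0.6462·0.0000 + 0.3538·3.5975] = 1.1897; exercise value = 0.0000 ≤ continuation, so V_uu = 1.1897
Node ud (S = 54.93): continuation = 1/1.07·[0.6462·3.5975 + 0.3538·39.2987] = 15.1685; exercise value = 20.0750 > continuation, so V_ud = 20.0750 (exercise)
Node dd (S = 27.46): continuation = 1/1.07·[0.6462·39.2987 + 0.3538·57.1494] = 42.6310; exercise value = 47.5375 > continuation, so V_dd = 47.5375 (exercise)
Node u (S = 84.5): continuation = 1/1.07·[0.6462·1.1897 + 0.3538·20.0750] = 7.3572; exercise value = 0.0000 ≤ continuation, so V_u = 7.3572
Node d (S = 42.25): continuation = 1/1.07·[0.6462·20.0750 + 0.3538·47.5375] = 27.8435; exercise value = 32.7500 > continuation, so V_d = 32.7500 (exercise)
Node 0 (S = 65): continuation = 1/1.07·[0.6462·7.3572 + 0.3538·32.7500] = 15.2732; exercise value = 10.0000 ≤ continuation, so V_0 = 15.2732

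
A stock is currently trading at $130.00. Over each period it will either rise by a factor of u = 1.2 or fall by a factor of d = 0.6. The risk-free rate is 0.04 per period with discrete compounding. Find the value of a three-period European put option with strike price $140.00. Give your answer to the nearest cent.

Risk-neutral probability p = (1 + 0.04 − 0.6)/(1.2 − 0.6) = 0.4400/0.6000 = 0.7333
Terminal stock prices: S_uuu = 224.6, S_uud = 112.3, S_udd = 56.16, S_ddd = 28.08
Terminal payoffs (K − S): max(-84.64, 0) = 0, max(27.68, 0) = 27.68, max(83.84, 0) = 83.84, max(111.9, 0) = 111.9
Node uu (S = 187.2): V_uu = 1/1.04·[0.7333·0.0000 + 0.2667·27.6800] = 7.0974
Node ud (S = 93.6): V_ud = 1/1.04·[0.7333·27.6800 + 0.2667·83.8400] = 41.0154
Node dd (S = 46.8): V_dd = 1/1.04·[0.7333·83.8400 + 0.2667·111.9200] = 87.8154
Node u (S = 156): V_u = 1/1.04·[0.7333·7.0974 + 0.2667·41.0154] = 15.5214
Node d (S = 78): V_d = 1/1.04·[0.7333·41.0154 + 0.2667·87.8154] = 51.4379
Node 0 (S = 130): V_0 = 1/1.04·[0.7333·15.5214 + 0.2667·51.4379] = 24.1338

$24.13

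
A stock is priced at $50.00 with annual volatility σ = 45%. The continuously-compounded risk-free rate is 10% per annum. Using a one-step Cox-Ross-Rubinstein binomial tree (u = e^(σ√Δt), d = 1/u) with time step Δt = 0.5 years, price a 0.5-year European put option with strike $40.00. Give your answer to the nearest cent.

CRR parameters: u = e^(σ√Δt) = e^(0.45·√0.5) = 1.3746, d = 1/u = 0.7275
Per-period rate: rΔt = 0.1·0.5 = 0.05, so R = e^0.05 = 1.0513
Risk-neutral probability p = (e^0.05 − 0.7275)/(1.3746 − 0.7275) = 0.3238/0.6472 = 0.5003
Terminal stock prices: S_u = 68.73, S_d = 36.37
Terminal payoffs (K − S): max(-28.73, 0) = 0, max(3.627, 0) = 3.627
Node 0 (S = 50): V_0 = e^(−0.05)·[0.5003·0.0000 + 0.4997·3.6271] = 1.7239

$1.72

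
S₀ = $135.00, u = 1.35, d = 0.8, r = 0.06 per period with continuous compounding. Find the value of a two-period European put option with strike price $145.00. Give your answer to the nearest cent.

Risk-neutral probability p = (e^0.06 − 0.8)/(1.35 − 0.8) = 0.2618/0.5500 = 0.4761
Terminal stock prices: S_uu = 246, S_ud = 145.8, S_dd = 86.4
Terminal payoffs (K − S): max(-101, 0) = 0, max(-0.8, 0) = 0, max(58.6, 0) = 58.6
Node u (S = 182.2): V_u = e^(−0.06)·[0.4761·0.0000 + 0.5239·0.0000] = 0.0000
Node d (S = 108): V_d = e^(−0.06)·[0.4761·0.0000 + 0.5239·58.6000] = 28.9145
Node 0 (S = 135): V_0 = e^(−0.06)·[0.4761·0.0000 + 0.5239·28.9145] = 14.2671

$14.27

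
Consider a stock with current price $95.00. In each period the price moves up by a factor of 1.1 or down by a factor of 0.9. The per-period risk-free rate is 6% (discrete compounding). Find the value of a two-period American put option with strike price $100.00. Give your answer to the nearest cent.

Risk-neutral probability p = (1 + 0.06 − 0.9)/(1.1 − 0.9) = 0.1600/0.2000 = 0.8000
Terminal stock prices: S_uu = 115, S_ud = 94.05, S_dd = 76.95
Terminal payoffs (K − S): max(-14.95, 0) = 0, max(5.95, 0) = 5.95, max(23.05, 0) = 23.05
Node u (S = 104.5): continuation = 1/1.06·[0.8000·0.0000 + 0.2000·5.9500] = 1.1226; exercise value = 0.0000 ≤ continuation, so V_u = 1.1226
Node d (S = 85.5): continuation = 1/1.06·[0.8000·5.9500 + 0.2000·23.0500] = 8.8396; exercise value = 14.5000 > continuation, so V_d = 14.5000 (exercise)
Node 0 (S = 95): continuation = 1/1.06·[0.8000·1.1226 + 0.2000·14.5000] = 3.5831; exercise value = 5.0000 > continuation, so V_0 = 5.0000 (exercise)

$5.00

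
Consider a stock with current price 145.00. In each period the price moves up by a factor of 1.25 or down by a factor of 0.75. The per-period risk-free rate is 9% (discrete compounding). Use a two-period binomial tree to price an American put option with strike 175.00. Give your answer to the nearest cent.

30.00

Risk-neutral probability p = (1 + 0.09 − 0.75)/(1.25 − 0.75) = 0.3400/0.5000 = 0.6800
Terminal stock prices: S_uu = 226.6, S_ud = 135.9, S_dd = 81.56
Terminal payoffs (K − S): max(-51.56, 0) = 0, max(39.06, 0) = 39.06, max(93.44, 0) = 93.44
Node u (S = 181.2): continuation = 1/1.09·[0.6800·0.0000 + 0.3200·39.0625] = 11.4679; exercise value = 0.0000 ≤ continuation, so V_u = 11.4679
Node d (S = 108.8): continuation = 1/1.09·[0.6800·39.0625 + 0.3200·93.4375] = 51.8005; exercise value = 66.2500 > continuation, so V_d = 66.2500 (exercise)
Node 0 (S = 145): continuation = 1/1.09·[0.6800·11.4679 + 0.3200·66.2500] = 26.6038; exercise value = 30.0000 > continuation, so V_0 = 30.0000 (exercise)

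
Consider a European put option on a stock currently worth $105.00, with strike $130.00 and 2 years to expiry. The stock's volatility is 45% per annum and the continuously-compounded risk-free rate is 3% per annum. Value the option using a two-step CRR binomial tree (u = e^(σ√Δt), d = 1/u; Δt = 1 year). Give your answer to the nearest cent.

CRR parameters: u = e^(σ√Δt) = e^(0.45·√1) = 1.5683, d = 1/u = 0.6376
Per-period rate: rΔt = 0.03·1 = 0.03, so R = e^0.03 = 1.0305
Risk-neutral probability p = (e^0.03 − 0.6376)/(1.5683 − 0.6376) = 0.3928/0.9307 = 0.4221
Terminal stock prices: S_uu = 258.3, S_ud = 105, S_dd = 42.69
Terminal payoffs (K − S): max(-128.3, 0) = 0, max(25, 0) = 25, max(87.31, 0) = 87.31
Node u (S = 164.7): V_u = e^(−0.03)·[0.4221·0.0000 + 0.5779·25.0000] = 14.0209
Node d (S = 66.95): V_d = e^(−0.03)·[0.4221·25.0000 + 0.5779·87.3102] = 59.2070
Node 0 (S = 105): V_0 = e^(−0.03)·[0.4221·14.0209 + 0.5779·59.2070] = 38.9485

$38.95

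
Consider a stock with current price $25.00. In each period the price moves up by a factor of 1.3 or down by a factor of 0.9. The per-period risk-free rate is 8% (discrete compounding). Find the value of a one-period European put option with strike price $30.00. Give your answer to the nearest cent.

$3.82

Risk-neutral probability p = (1 + 0.08 − 0.9)/(1.3 − 0.9) = 0.1800/0.4000 = 0.4500
Terminal stock prices: S_u = 32.5, S_d = 22.5
Terminal payoffs (K − S): max(-2.5, 0) = 0, max(7.5, 0) = 7.5
Node 0 (S = 25): V_0 = 1/1.08·[0.4500·0.0000 + 0.5500·7.5000] = 3.8194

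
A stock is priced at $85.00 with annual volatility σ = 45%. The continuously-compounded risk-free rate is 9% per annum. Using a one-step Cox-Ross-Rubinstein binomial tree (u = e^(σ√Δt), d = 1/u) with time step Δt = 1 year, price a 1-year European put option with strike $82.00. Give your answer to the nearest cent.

$12.94

CRR parameters: u = e^(σ√Δt) = e^(0.45·√1) = 1.5683, d = 1/u = 0.6376
Per-period rate: rΔt = 0.09·1 = 0.09, so R = e^0.09 = 1.0942
Risk-neutral probability p = (e^0.09 − 0.6376)/(1.5683 − 0.6376) = 0.4565/0.9307 = 0.4905
Terminal stock prices: S_u = 133.3, S_d = 54.2
Terminal payoffs (K − S): max(-51.31, 0) = 0, max(27.8, 0) = 27.8
Node 0 (S = 85): V_0 = e^(−0.09)·[0.4905·0.0000 + 0.5095·27.8016] = 12.9445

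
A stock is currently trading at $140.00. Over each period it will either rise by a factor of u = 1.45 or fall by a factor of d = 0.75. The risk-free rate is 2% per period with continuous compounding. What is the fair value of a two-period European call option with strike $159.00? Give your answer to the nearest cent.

$19.38

Risk-neutral probability p = (e^0.02 − 0.75)/(1.45 − 0.75) = 0.2702/0.7000 = 0.3860
Terminal stock prices: S_uu = 294.4, S_ud = 152.2, S_dd = 78.75
Terminal payoffs (S − K): max(135.4, 0) = 135.4, max(-6.75, 0) = 0, max(-80.25, 0) = 0
Node u (S = 203): V_u = e^(−0.02)·[0.3860·135.3500 + 0.6140·0.0000] = 51.2108
Node d (S = 105): V_d = e^(−0.02)·[0.3860·0.0000 + 0.6140·0.0000] = 0.0000
Node 0 (S = 140): V_0 = e^(−0.02)·[0.3860·51.2108 + 0.6140·0.0000] = 19.3761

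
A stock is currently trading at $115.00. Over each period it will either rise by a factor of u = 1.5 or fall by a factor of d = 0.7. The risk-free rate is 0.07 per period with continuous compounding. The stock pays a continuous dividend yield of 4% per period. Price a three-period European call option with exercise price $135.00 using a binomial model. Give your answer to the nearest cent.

Per-period risk-free factor R = e^0.07 = 1.0725; dividend-adjusted growth = e^(0.07−0.04) = 1.0305.
Risk-neutral probability p = (1.0305 − 0.7)/(1.5 − 0.7) = 0.3305/0.8000 = 0.4131
Terminal stock prices: S_uuu = 388.1, S_uud = 181.1, S_udd = 84.52, S_ddd = 39.44
Terminal payoffs (S − K): max(253.1, 0) = 253.1, max(46.12, 0) = 46.12, max(-50.48, 0) = 0, max(-95.56, 0) = 0
Node uu (S = 258.8): V_uu = e^(−0.07)·[0.4131·253.1250 + 0.5869·46.1250] = 122.7311
Node ud (S = 120.7): V_ud = e^(−0.07)·[0.4131·46.1250 + 0.5869·0.0000] = 17.7647
Node dd (S = 56.35): V_dd = e^(−0.07)·[0.4131·0.0000 + 0.5869·0.0000] = 0.0000
Node u (S = 172.5): V_u = e^(−0.07)·[0.4131·122.7311 + 0.5869·17.7647] = 56.9907
Node d (S = 80.5): V_d = e^(−0.07)·[0.4131·17.7647 + 0.5869·0.0000] = 6.8419
Node 0 (S = 115): V_0 = e^(−0.07)·[0.4131·56.9907 + 0.5869·6.8419] = 25.6938

$25.69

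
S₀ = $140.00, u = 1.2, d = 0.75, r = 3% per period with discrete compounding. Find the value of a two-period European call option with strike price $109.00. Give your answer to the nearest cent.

$41.33

Risk-neutral probability p = (1 + 0.03 − 0.75)/(1.2 − 0.75) = 0.2800/0.4500 = 0.6222
Terminal stock prices: S_uu = 201.6, S_ud = 126, S_dd = 78.75
Terminal payoffs (S − K): max(92.6, 0) = 92.6, max(17, 0) = 17, max(-30.25, 0) = 0
Node u (S = 168): V_u = 1/1.03·[0.6222·92.6000 + 0.3778·17.0000] = 62.1748
Node d (S = 105): V_d = 1/1.03·[0.6222·17.0000 + 0.3778·0.0000] = 10.2697
Node 0 (S = 140): V_0 = 1/1.03·[0.6222·62.1748 + 0.3778·10.2697] = 41.3264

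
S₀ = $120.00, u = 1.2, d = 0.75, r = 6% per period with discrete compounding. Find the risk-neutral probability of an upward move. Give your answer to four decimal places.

p = 0.6889

Risk-neutral probability p = (1 + 0.06 − 0.75)/(1.2 − 0.75) = 0.3100/0.4500 = 0.6889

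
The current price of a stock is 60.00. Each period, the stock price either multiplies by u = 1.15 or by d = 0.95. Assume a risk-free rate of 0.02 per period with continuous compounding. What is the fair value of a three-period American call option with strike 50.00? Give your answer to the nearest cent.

12.91

Risk-neutral probability p = (e^0.02 − 0.95)/(1.15 − 0.95) = 0.0702/0.2000 = 0.3510
Terminal stock prices: S_uuu = 91.25, S_uud = 75.38, S_udd = 62.27, S_ddd = 51.44
Terminal payoffs (S − K): max(41.25, 0) = 41.25, max(25.38, 0) = 25.38, max(12.27, 0) = 12.27, max(1.442, 0) = 1.442
Node uu (S = 79.35): continuation = e^(−0.02)·[0.3510·41.2525 + 0.6490·25.3825] = 30.3401; exercise value = 29.3500 ≤ continuation, so V_uu = 30.3401
Node ud (S = 65.55): continuation = e^(−0.02)·[0.3510·25.3825 + 0.6490·12.2725] = 16.5401; exercise value = 15.5500 ≤ continuation, so V_ud = 16.5401
Node dd (S = 54.15): continuation = e^(−0.02)·[0.3510·12.2725 + 0.6490·1.4425] = 5.1401; exercise value = 4.1500 ≤ continuation, so V_dd = 5.1401
Node u (S = 69): continuation = e^(−0.02)·[0.3510·30.3401 + 0.6490·16.5401] = 20.9605; exercise value = 19.0000 ≤ continuation, so V_u = 20.9605
Node d (S = 57): continuation = e^(−0.02)·[0.3510·16.5401 + 0.6490·5.1401] = 8.9605; exercise value = 7.0000 ≤ continuation, so V_d = 8.9605
Node 0 (S = 60): continuation = e^(−0.02)·[0.3510·20.9605 + 0.6490·8.9605] = 12.9118; exercise value = 10.0000 ≤ continuation, so V_0 = 12.9118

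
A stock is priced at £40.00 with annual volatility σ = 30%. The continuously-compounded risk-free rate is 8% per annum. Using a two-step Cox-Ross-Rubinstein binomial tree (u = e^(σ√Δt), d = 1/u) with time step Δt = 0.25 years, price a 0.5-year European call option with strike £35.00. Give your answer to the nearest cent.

£7.51

CRR parameters: u = e^(σ√Δt) = e^(0.3·√0.25) = 1.1618, d = 1/u = 0.8607
Per-period rate: rΔt = 0.08·0.25 = 0.02, so R = e^0.02 = 1.0202
Risk-neutral probability p = (e^0.02 − 0.8607)/(1.1618 − 0.8607) = 0.1595/0.3011 = 0.5297
Terminal stock prices: S_uu = 53.99, S_ud = 40, S_dd = 29.63
Terminal payoffs (S − K): max(18.99, 0) = 18.99, max(5, 0) = 5, max(-5.367, 0) = 0
Node u (S = 46.47): V_u = e^(−0.02)·[0.5297·18.9944 + 0.4703·5.0000] = 12.1664
Node d (S = 34.43): V_d = e^(−0.02)·[0.5297·5.0000 + 0.4703·0.0000] = 2.5958
Node 0 (S = 40): V_0 = e^(−0.02)·[0.5297·12.1664 + 0.4703·2.5958] = 7.5132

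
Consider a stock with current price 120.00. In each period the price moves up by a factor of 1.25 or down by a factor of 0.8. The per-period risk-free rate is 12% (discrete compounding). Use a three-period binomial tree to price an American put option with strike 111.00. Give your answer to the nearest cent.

Risk-neutral probability p = (1 + 0.12 − 0.8)/(1.25 − 0.8) = 0.3200/0.4500 = 0.7111
Terminal stock prices: S_uuu = 234.4, S_uud = 150, S_udd = 96, S_ddd = 61.44
Terminal payoffs (K − S): max(-123.4, 0) = 0, max(-39, 0) = 0, max(15, 0) = 15, max(49.56, 0) = 49.56
Node uu (S = 187.5): continuation = 1/1.12·[0.7111·0.0000 + 0.2889·0.0000] = 0.0000; exercise value = 0.0000 ≤ continuation, so V_uu = 0.0000
Node ud (S = 120): continuation = 1/1.12·[0.7111·0.0000 + 0.2889·15.0000] = 3.8690; exercise value = 0.0000 ≤ continuation, so V_ud = 3.8690
Node dd (S = 76.8): continuation = 1/1.12·[0.7111·15.0000 + 0.2889·49.5600] = 22.3071; exercise value = 34.2000 > continuation, so V_dd = 34.2000 (exercise)
Node u (S = 150): continuation = 1/1.12·[0.7111·0.0000 + 0.2889·3.8690] = 0.9980; exercise value = 0.0000 ≤ continuation, so V_u = 0.9980
Node d (S = 96): continuation = 1/1.12·[0.7111·3.8690 + 0.2889·34.2000] = 11.2780; exercise value = 15.0000 > continuation, so V_d = 15.0000 (exercise)
Node 0 (S = 120): continuation = 1/1.12·[0.7111·0.9980 + 0.2889·15.0000] = 4.5027; exercise value = 0.0000 ≤ continuation, so V_0 = 4.5027

4.50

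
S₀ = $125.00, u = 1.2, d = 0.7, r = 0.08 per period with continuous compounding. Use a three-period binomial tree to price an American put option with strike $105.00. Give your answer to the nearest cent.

Risk-neutral probability p = (e^0.08 − 0.7)/(1.2 − 0.7) = 0.3833/0.5000 = 0.7666
Terminal stock prices: S_uuu = 216, S_uud = 126, S_udd = 73.5, S_ddd = 42.87
Terminal payoffs (K − S): max(-111, 0) = 0, max(-21, 0) = 0, max(31.5, 0) = 31.5, max(62.13, 0) = 62.13
Node uu (S = 180): continuation = e^(−0.08)·[0.7666·0.0000 + 0.2334·0.0000] = 0.0000; exercise value = 0.0000 ≤ continuation, so V_uu = 0.0000
Node ud (S = 105): continuation = e^(−0.08)·[0.7666·0.0000 + 0.2334·31.5000] = 6.7876; exercise value = 0.0000 ≤ continuation, so V_ud = 6.7876
Node dd (S = 61.25): continuation = e^(−0.08)·[0.7666·31.5000 + 0.2334·62.1250] = 35.6772; exercise value = 43.7500 > continuation, so V_dd = 43.7500 (exercise)
Node u (S = 150): continuation = e^(−0.08)·[0.7666·0.0000 + 0.2334·6.7876] = 1.4626; exercise value = 0.0000 ≤ continuation, so V_u = 1.4626
Node d (S = 87.5): continuation = e^(−0.08)·[0.7666·6.7876 + 0.2334·43.7500] = 14.2304; exercise value = 17.5000 > continuation, so V_d = 17.5000 (exercise)
Node 0 (S = 125): continuation = e^(−0.08)·[0.7666·1.4626 + 0.2334·17.5000] = 4.8059; exercise value = 0.0000 ≤ continuation, so V_0 = 4.8059

$4.81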